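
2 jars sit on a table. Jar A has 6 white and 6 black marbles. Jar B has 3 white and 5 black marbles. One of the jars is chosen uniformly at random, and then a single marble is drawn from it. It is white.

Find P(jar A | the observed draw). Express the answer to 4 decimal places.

0.5714

Compute the likelihood of this draw for each case: P(data | jar A) = (6/12) = 1/2; P(data | jar B) = (3/8) = 3/8.
Multiplying each by its prior: 1/2 · 1/2 = 1/4, 1/2 · 3/8 = 3/16; these sum to 7/16.
Hence P(jar A | data) = (1/4) / (7/16) = 4/7.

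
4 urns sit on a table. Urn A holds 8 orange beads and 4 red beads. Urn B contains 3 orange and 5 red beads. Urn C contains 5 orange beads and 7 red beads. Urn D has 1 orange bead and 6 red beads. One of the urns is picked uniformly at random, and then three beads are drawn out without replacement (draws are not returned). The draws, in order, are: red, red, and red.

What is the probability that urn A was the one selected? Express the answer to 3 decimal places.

For each hypothesis, P(data | H) works out to: P(data | urn A) = (4/12)(3/11)(2/10) = 1/55; P(data | urn B) = (5/8)(4/7)(3/6) = 5/28; P(data | urn C) = (7/12)(6/11)(5/10) = 7/44; P(data | urn D) = (6/7)(5/6)(4/5) = 4/7.
Multiplying each by its prior: 1/4 · 1/55 = 1/220, 1/4 · 5/28 = 5/112, 1/4 · 7/44 = 7/176, 1/4 · 4/7 = 1/7; these sum to 51/220.
Hence P(urn A | data) = (1/220) / (51/220) = 1/51.

0.020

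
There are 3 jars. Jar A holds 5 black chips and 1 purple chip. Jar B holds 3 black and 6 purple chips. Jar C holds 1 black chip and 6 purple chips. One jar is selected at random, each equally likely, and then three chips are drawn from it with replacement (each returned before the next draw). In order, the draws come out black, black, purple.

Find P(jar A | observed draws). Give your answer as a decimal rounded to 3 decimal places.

Under each hypothesis, the probability of the observed sequence is: P(data | jar A) = (5/6)(5/6)(1/6) = 0.11574; P(data | jar B) = (3/9)(3/9)(6/9) = 0.074074; P(data | jar C) = (1/7)(1/7)(6/7) = 0.017493.
The prior-weighted likelihoods are 1/3 · 0.11574 = 0.03858, 1/3 · 0.074074 = 0.024691, 1/3 · 0.017493 = 0.0058309; with total 0.069103.
By Bayes' rule, P(jar A | data) = (0.03858) / (0.069103) = 0.5583.

0.558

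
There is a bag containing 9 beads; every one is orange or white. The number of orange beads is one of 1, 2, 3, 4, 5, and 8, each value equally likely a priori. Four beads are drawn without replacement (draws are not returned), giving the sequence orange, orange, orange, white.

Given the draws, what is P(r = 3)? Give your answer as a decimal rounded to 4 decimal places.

0.0492

Under each hypothesis, the probability of the observed sequence is: P(data | r = 1) = (1/9)(0/8) = 0; P(data | r = 2) = (2/9)(1/8)(0/7) = 0; P(data | r = 3) = (3/9)(2/8)(1/7)(6/6) = 0.011905; P(data | r = 4) = (4/9)(3/8)(2/7)(5/6) = 0.039683; P(data | r = 5) = (5/9)(4/8)(3/7)(4/6) = 0.079365; P(data | r = 8) = (8/9)(7/8)(6/7)(1/6) = 0.11111.
The prior-weighted likelihoods are 1/6 · 0 = 0, 1/6 · 0 = 0, 1/6 · 0.011905 = 0.0019841, 1/6 · 0.039683 = 0.0066138, 1/6 · 0.079365 = 0.013228, 1/6 · 0.11111 = 0.018519; summing to 0.040344.
By Bayes' rule, P(r = 3 | data) = (0.0019841) / (0.040344) = 0.04918.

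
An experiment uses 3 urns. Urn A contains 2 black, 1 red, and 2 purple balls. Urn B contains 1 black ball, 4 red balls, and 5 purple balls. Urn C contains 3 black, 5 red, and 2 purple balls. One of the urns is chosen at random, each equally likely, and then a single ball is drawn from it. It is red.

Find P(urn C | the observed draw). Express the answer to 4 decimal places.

0.4545

Compute the likelihood of this draw for each case: P(data | urn A) = (1/5) = 1/5; P(data | urn B) = (4/10) = 2/5; P(data | urn C) = (5/10) = 1/2.
Multiplying each by its prior: 1/3 · 1/5 = 1/15, 1/3 · 2/5 = 2/15, 1/3 · 1/2 = 1/6; with total 11/30.
Therefore the posterior P(urn C | data) = (1/6) / (11/30) = 5/11.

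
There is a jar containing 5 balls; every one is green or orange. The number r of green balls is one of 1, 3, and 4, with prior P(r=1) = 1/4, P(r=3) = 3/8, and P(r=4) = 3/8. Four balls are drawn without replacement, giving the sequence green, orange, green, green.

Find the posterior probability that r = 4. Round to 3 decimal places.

0.667

For each hypothesis, P(data | H) works out to: P(data | r = 1) = (1/5)(4/4)(0/3) = 0; P(data | r = 3) = (3/5)(2/4)(2/3)(1/2) = 1/10; P(data | r = 4) = (4/5)(1/4)(3/3)(2/2) = 1/5.
The prior-weighted likelihoods are 1/4 · 0 = 0, 3/8 · 1/10 = 3/80, 3/8 · 1/5 = 3/40; with total 9/80.
Therefore the posterior P(r = 4 | data) = (3/40) / (9/80) = 2/3.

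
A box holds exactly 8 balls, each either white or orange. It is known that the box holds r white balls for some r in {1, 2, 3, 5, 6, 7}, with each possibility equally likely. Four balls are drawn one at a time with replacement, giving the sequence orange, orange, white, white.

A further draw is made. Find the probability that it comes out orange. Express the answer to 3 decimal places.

Compute the likelihood of the observed sequence for each case: P(data | r = 1) = (7/8)(7/8)(1/8)(1/8) = 0.011963; P(data | r = 2) = (6/8)(6/8)(2/8)(2/8) = 0.035156; P(data | r = 3) = (5/8)(5/8)(3/8)(3/8) = 0.054932; P(data | r = 5) = (3/8)(3/8)(5/8)(5/8) = 0.054932; P(data | r = 6) = (2/8)(2/8)(6/8)(6/8) = 0.035156; P(data | r = 7) = (1/8)(1/8)(7/8)(7/8) = 0.011963.
The prior-weighted likelihoods are 1/6 · 0.011963 = 0.0019938, 1/6 · 0.035156 = 0.0058594, 1/6 · 0.054932 = 0.0091553, 1/6 · 0.054932 = 0.0091553, 1/6 · 0.035156 = 0.0058594, 1/6 · 0.011963 = 0.0019938; these sum to 0.034017.
The posterior is then P(r = 1 | data) = 0.058612, P(r = 2 | data) = 0.17225, P(r = 3 | data) = 0.26914, P(r = 5 | data) = 0.26914, P(r = 6 | data) = 0.17225, P(r = 7 | data) = 0.058612.
Averaging over the posterior, P(orange next | data) = (7/8)(0.058612) + (3/4)(0.17225) + (5/8)(0.26914) + (3/8)(0.26914) + (1/4)(0.17225) + (1/8)(0.058612) = 0.5.

0.500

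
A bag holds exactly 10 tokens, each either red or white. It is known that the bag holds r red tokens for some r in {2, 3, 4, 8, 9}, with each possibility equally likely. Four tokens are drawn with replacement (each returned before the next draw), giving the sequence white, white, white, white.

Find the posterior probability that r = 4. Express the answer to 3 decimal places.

0.166

Under each hypothesis, the probability of the observed sequence is: P(data | r = 2) = (8/10)(8/10)(8/10)(8/10) = 0.4096; P(data | r = 3) = (7/10)(7/10)(7/10)(7/10) = 0.2401; P(data | r = 4) = (6/10)(6/10)(6/10)(6/10) = 0.1296; P(data | r = 8) = (2/10)(2/10)(2/10)(2/10) = 0.0016; P(data | r = 9) = (1/10)(1/10)(1/10)(1/10) = 0.0001.
Multiplying each by its prior: 1/5 · 0.4096 = 0.08192, 1/5 · 0.2401 = 0.04802, 1/5 · 0.1296 = 0.02592, 1/5 · 0.0016 = 0.00032, 1/5 · 0.0001 = 2e-05; these sum to 0.1562.
Hence P(r = 4 | data) = (0.02592) / (0.1562) = 0.16594.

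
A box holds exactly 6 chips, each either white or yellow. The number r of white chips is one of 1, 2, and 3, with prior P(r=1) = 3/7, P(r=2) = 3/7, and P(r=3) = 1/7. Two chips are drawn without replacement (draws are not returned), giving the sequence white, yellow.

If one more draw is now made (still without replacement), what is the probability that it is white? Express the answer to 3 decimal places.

0.219

Under each hypothesis, the probability of the observed sequence is: P(data | r = 1) = (1/6)(5/5) = 1/6; P(data | r = 2) = (2/6)(4/5) = 4/15; P(data | r = 3) = (3/6)(3/5) = 3/10.
Multiplying each by its prior: 3/7 · 1/6 = 1/14, 3/7 · 4/15 = 4/35, 1/7 · 3/10 = 3/70; with total 8/35.
Dividing through by the total gives posterior P(r = 1 | data) = 5/16, P(r = 2 | data) = 1/2, P(r = 3 | data) = 3/16.
So P(white next | data) = Σ P(white next | H) P(H | data) = (0)(5/16) + (1/4)(1/2) + (1/2)(3/16) = 7/32.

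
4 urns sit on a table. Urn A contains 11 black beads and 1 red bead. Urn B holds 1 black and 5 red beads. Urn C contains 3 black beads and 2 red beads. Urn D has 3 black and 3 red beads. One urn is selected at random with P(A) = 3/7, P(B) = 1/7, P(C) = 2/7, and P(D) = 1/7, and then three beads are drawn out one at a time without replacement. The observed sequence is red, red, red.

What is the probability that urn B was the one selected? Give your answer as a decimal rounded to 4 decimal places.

The likelihood of the observed sequence under each hypothesis: P(data | urn A) = (1/12)(0/11) = 0; P(data | urn B) = (5/6)(4/5)(3/4) = 1/2; P(data | urn C) = (2/5)(1/4)(0/3) = 0; P(data | urn D) = (3/6)(2/5)(1/4) = 1/20.
The prior-weighted likelihoods are 3/7 · 0 = 0, 1/7 · 1/2 = 1/14, 2/7 · 0 = 0, 1/7 · 1/20 = 1/140; summing to 11/140.
Therefore the posterior P(urn B | data) = (1/14) / (11/140) = 10/11.

0.9091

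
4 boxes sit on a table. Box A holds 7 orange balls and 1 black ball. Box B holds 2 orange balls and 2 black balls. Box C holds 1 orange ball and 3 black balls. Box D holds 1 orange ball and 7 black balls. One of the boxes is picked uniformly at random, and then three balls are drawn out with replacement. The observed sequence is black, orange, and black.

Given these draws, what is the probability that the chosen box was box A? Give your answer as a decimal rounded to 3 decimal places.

Under each hypothesis, the probability of the observed sequence is: P(data | box A) = (1/8)(7/8)(1/8) = 0.013672; P(data | box B) = (2/4)(2/4)(2/4) = 0.125; P(data | box C) = (3/4)(1/4)(3/4) = 0.14062; P(data | box D) = (7/8)(1/8)(7/8) = 0.095703.
Multiplying each by its prior: 1/4 · 0.013672 = 0.003418, 1/4 · 0.125 = 0.03125, 1/4 · 0.14062 = 0.035156, 1/4 · 0.095703 = 0.023926; these sum to 0.09375.
By Bayes' rule, P(box A | data) = (0.003418) / (0.09375) = 0.036458.

0.036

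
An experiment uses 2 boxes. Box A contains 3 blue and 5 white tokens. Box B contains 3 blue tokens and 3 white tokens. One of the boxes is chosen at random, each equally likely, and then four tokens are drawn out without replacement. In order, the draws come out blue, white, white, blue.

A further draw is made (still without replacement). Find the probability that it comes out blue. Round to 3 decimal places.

0.396

Compute the likelihood of the observed sequence for each case: P(data | box A) = (3/8)(5/7)(4/6)(2/5) = 1/14; P(data | box B) = (3/6)(3/5)(2/4)(2/3) = 1/10.
Multiplying each by its prior: 1/2 · 1/14 = 1/28, 1/2 · 1/10 = 1/20; summing to 3/35.
Normalising, the posterior is P(box A | data) = 5/12, P(box B | data) = 7/12.
So P(blue next | data) = Σ P(blue next | H) P(H | data) = (1/4)(5/12) + (1/2)(7/12) = 19/48.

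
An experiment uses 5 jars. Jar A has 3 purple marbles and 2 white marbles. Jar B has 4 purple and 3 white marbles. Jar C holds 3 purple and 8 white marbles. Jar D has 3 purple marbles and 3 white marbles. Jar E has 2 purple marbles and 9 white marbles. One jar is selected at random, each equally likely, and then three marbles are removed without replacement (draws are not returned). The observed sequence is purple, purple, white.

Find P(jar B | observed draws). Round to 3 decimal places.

For each hypothesis, P(data | H) works out to: P(data | jar A) = (3/5)(2/4)(2/3) = 0.2; P(data | jar B) = (4/7)(3/6)(3/5) = 0.17143; P(data | jar C) = (3/11)(2/10)(8/9) = 0.048485; P(data | jar D) = (3/6)(2/5)(3/4) = 0.15; P(data | jar E) = (2/11)(1/10)(9/9) = 0.018182.
The prior-weighted likelihoods are 1/5 · 0.2 = 0.04, 1/5 · 0.17143 = 0.034286, 1/5 · 0.048485 = 0.009697, 1/5 · 0.15 = 0.03, 1/5 · 0.018182 = 0.0036364; these sum to 0.11762.
So P(jar B | data) = (0.034286) / (0.11762) = 0.2915.

0.291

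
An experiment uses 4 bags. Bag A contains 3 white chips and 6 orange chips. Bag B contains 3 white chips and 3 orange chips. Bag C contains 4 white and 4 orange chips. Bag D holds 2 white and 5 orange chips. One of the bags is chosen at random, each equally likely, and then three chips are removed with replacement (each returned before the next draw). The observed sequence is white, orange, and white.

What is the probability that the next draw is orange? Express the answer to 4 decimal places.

0.5650

The likelihood of the observed sequence under each hypothesis: P(data | bag A) = (3/9)(6/9)(3/9) = 0.074074; P(data | bag B) = (3/6)(3/6)(3/6) = 0.125; P(data | bag C) = (4/8)(4/8)(4/8) = 0.125; P(data | bag D) = (2/7)(5/7)(2/7) = 0.058309.
Weighting by the prior gives 1/4 · 0.074074 = 0.018519, 1/4 · 0.125 = 0.03125, 1/4 · 0.125 = 0.03125, 1/4 · 0.058309 = 0.014577; these sum to 0.095596.
Normalising, the posterior is P(bag A | data) = 0.19372, P(bag B | data) = 0.3269, P(bag C | data) = 0.3269, P(bag D | data) = 0.15249.
The predictive probability is P(orange next | data) = (2/3)(0.19372) + (1/2)(0.3269) + (1/2)(0.3269) + (5/7)(0.15249) = 0.56496.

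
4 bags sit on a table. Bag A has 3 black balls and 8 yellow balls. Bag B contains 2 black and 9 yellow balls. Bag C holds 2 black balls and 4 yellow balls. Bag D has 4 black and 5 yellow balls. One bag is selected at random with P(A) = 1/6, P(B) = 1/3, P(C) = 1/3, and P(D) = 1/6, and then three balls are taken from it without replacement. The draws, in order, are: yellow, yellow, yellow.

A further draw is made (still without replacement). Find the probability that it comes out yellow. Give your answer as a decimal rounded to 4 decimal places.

For each hypothesis, P(data | H) works out to: P(data | bag A) = (8/11)(7/10)(6/9) = 56/165; P(data | bag B) = (9/11)(8/10)(7/9) = 28/55; P(data | bag C) = (4/6)(3/5)(2/4) = 1/5; P(data | bag D) = (5/9)(4/8)(3/7) = 5/42.
Weighting by the prior gives 1/6 · 56/165 = 28/495, 1/3 · 28/55 = 28/165, 1/3 · 1/5 = 1/15, 1/6 · 5/42 = 5/252; summing to 289/924.
The posterior is then P(bag A | data) = 0.18085, P(bag B | data) = 0.54256, P(bag C | data) = 0.21315, P(bag D | data) = 0.063437.
The predictive probability is P(yellow next | data) = (5/8)(0.18085) + (3/4)(0.54256) + (1/3)(0.21315) + (1/3)(0.063437) = 0.61215.

0.6121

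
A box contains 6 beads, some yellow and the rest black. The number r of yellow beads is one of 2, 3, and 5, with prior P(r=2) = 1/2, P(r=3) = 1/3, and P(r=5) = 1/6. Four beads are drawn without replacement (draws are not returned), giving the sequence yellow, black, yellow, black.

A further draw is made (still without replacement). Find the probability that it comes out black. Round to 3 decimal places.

0.750

Compute the likelihood of the observed sequence for each case: P(data | r = 2) = (2/6)(4/5)(1/4)(3/3) = 1/15; P(data | r = 3) = (3/6)(3/5)(2/4)(2/3) = 1/10; P(data | r = 5) = (5/6)(1/5)(4/4)(0/3) = 0.
Weighting by the prior gives 1/2 · 1/15 = 1/30, 1/3 · 1/10 = 1/30, 1/6 · 0 = 0; summing to 1/15.
Normalising, the posterior is P(r = 2 | data) = 1/2, P(r = 3 | data) = 1/2, P(r = 5 | data) = 0.
The predictive probability is P(black next | data) = (1)(1/2) + (1/2)(1/2) = 3/4.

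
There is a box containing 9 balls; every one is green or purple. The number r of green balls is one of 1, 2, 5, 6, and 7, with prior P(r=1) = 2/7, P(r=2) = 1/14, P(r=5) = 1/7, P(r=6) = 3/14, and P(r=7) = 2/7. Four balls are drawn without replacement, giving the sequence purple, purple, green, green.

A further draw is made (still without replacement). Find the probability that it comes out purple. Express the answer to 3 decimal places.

Compute the likelihood of the observed sequence for each case: P(data | r = 1) = (8/9)(7/8)(1/7)(0/6) = 0; P(data | r = 2) = (7/9)(6/8)(2/7)(1/6) = 1/36; P(data | r = 5) = (4/9)(3/8)(5/7)(4/6) = 5/63; P(data | r = 6) = (3/9)(2/8)(6/7)(5/6) = 5/84; P(data | r = 7) = (2/9)(1/8)(7/7)(6/6) = 1/36.
Weighting by the prior gives 2/7 · 0 = 0, 1/14 · 1/36 = 1/504, 1/7 · 5/63 = 5/441, 3/14 · 5/84 = 5/392, 2/7 · 1/36 = 1/126; with total 5/147.
The posterior is then P(r = 1 | data) = 0, P(r = 2 | data) = 7/120, P(r = 5 | data) = 1/3, P(r = 6 | data) = 3/8, P(r = 7 | data) = 7/30.
The predictive probability is P(purple next | data) = (1)(7/120) + (2/5)(1/3) + (1/5)(3/8) + (0)(7/30) = 4/15.

0.267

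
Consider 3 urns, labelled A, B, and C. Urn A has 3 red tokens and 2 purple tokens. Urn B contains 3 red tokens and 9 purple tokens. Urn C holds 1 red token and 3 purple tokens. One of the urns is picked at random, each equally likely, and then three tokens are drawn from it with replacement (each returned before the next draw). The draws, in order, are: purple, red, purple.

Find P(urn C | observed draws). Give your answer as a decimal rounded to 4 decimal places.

0.3728

Under each hypothesis, the probability of the observed sequence is: P(data | urn A) = (2/5)(3/5)(2/5) = 0.096; P(data | urn B) = (9/12)(3/12)(9/12) = 0.14062; P(data | urn C) = (3/4)(1/4)(3/4) = 0.14062.
Weighting by the prior gives 1/3 · 0.096 = 0.032, 1/3 · 0.14062 = 0.046875, 1/3 · 0.14062 = 0.046875; these sum to 0.12575.
So P(urn C | data) = (0.046875) / (0.12575) = 0.37276.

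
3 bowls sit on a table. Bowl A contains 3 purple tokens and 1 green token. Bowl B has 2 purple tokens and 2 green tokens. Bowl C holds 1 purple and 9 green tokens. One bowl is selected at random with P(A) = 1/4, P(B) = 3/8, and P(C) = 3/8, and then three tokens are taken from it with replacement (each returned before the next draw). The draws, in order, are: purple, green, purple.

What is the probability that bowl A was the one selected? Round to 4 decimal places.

0.4116

The likelihood of the observed sequence under each hypothesis: P(data | bowl A) = (3/4)(1/4)(3/4) = 0.14062; P(data | bowl B) = (2/4)(2/4)(2/4) = 0.125; P(data | bowl C) = (1/10)(9/10)(1/10) = 0.009.
The prior-weighted likelihoods are 1/4 · 0.14062 = 0.035156, 3/8 · 0.125 = 0.046875, 3/8 · 0.009 = 0.003375; summing to 0.085406.
So P(bowl A | data) = (0.035156) / (0.085406) = 0.41164.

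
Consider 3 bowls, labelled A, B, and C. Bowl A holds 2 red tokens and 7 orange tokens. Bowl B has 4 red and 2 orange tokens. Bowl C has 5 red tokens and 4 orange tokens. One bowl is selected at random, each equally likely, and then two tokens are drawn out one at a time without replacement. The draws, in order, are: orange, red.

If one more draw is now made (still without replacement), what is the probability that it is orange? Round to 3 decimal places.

0.477

Compute the likelihood of the observed sequence for each case: P(data | bowl A) = (7/9)(2/8) = 7/36; P(data | bowl B) = (2/6)(4/5) = 4/15; P(data | bowl C) = (4/9)(5/8) = 5/18.
Multiplying each by its prior: 1/3 · 7/36 = 7/108, 1/3 · 4/15 = 4/45, 1/3 · 5/18 = 5/54; these sum to 133/540.
Normalising, the posterior is P(bowl A | data) = 5/19, P(bowl B | data) = 48/133, P(bowl C | data) = 50/133.
The predictive probability is P(orange next | data) = (6/7)(5/19) + (1/4)(48/133) + (3/7)(50/133) = 444/931.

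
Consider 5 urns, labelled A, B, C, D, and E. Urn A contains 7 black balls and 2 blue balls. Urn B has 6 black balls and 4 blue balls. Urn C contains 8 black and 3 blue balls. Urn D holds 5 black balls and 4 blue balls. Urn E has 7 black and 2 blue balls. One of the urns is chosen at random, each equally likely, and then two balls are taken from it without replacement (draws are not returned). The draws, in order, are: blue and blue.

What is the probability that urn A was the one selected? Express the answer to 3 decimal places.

0.068

For each hypothesis, P(data | H) works out to: P(data | urn A) = (2/9)(1/8) = 0.027778; P(data | urn B) = (4/10)(3/9) = 0.13333; P(data | urn C) = (3/11)(2/10) = 0.054545; P(data | urn D) = (4/9)(3/8) = 0.16667; P(data | urn E) = (2/9)(1/8) = 0.027778.
Multiplying each by its prior: 1/5 · 0.027778 = 0.0055556, 1/5 · 0.13333 = 0.026667, 1/5 · 0.054545 = 0.010909, 1/5 · 0.16667 = 0.033333, 1/5 · 0.027778 = 0.0055556; these sum to 0.08202.
Hence P(urn A | data) = (0.0055556) / (0.08202) = 0.067734.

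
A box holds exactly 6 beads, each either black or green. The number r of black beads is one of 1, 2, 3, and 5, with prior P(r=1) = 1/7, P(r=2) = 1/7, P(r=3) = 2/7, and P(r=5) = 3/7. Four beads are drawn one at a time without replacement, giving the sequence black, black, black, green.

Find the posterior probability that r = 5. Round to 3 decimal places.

Compute the likelihood of the observed sequence for each case: P(data | r = 1) = (1/6)(0/5) = 0; P(data | r = 2) = (2/6)(1/5)(0/4) = 0; P(data | r = 3) = (3/6)(2/5)(1/4)(3/3) = 1/20; P(data | r = 5) = (5/6)(4/5)(3/4)(1/3) = 1/6.
Weighting by the prior gives 1/7 · 0 = 0, 1/7 · 0 = 0, 2/7 · 1/20 = 1/70, 3/7 · 1/6 = 1/14; with total 3/35.
By Bayes' rule, P(r = 5 | data) = (1/14) / (3/35) = 5/6.

0.833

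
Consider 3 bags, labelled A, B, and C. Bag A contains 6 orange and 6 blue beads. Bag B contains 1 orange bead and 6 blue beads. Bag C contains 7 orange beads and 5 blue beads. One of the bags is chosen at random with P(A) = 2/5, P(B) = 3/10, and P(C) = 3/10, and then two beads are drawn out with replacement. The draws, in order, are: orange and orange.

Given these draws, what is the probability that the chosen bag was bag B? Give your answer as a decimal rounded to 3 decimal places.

Under each hypothesis, the probability of the observed sequence is: P(data | bag A) = (6/12)(6/12) = 0.25; P(data | bag B) = (1/7)(1/7) = 0.020408; P(data | bag C) = (7/12)(7/12) = 0.34028.
The prior-weighted likelihoods are 2/5 · 0.25 = 0.1, 3/10 · 0.020408 = 0.0061224, 3/10 · 0.34028 = 0.10208; with total 0.20821.
By Bayes' rule, P(bag B | data) = (0.0061224) / (0.20821) = 0.029406.

0.029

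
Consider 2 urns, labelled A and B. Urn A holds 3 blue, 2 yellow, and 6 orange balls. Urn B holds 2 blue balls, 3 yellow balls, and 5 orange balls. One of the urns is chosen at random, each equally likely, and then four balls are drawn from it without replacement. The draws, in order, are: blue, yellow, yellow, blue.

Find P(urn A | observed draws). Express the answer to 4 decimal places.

The likelihood of the observed sequence under each hypothesis: P(data | urn A) = (3/11)(2/10)(1/9)(2/8) = 0.0015152; P(data | urn B) = (2/10)(3/9)(2/8)(1/7) = 0.002381.
Multiplying each by its prior: 1/2 · 0.0015152 = 0.00075758, 1/2 · 0.002381 = 0.0011905; these sum to 0.0019481.
Therefore the posterior P(urn A | data) = (0.00075758) / (0.0019481) = 0.38889.

0.3889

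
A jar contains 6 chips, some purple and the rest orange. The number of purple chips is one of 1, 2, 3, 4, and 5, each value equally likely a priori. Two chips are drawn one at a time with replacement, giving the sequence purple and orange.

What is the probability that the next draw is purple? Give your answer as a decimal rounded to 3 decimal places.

0.500

Under each hypothesis, the probability of the observed sequence is: P(data | r = 1) = (1/6)(5/6) = 5/36; P(data | r = 2) = (2/6)(4/6) = 2/9; P(data | r = 3) = (3/6)(3/6) = 1/4; P(data | r = 4) = (4/6)(2/6) = 2/9; P(data | r = 5) = (5/6)(1/6) = 5/36.
The prior-weighted likelihoods are 1/5 · 5/36 = 1/36, 1/5 · 2/9 = 2/45, 1/5 · 1/4 = 1/20, 1/5 · 2/9 = 2/45, 1/5 · 5/36 = 1/36; with total 7/36.
Normalising, the posterior is P(r = 1 | data) = 1/7, P(r = 2 | data) = 8/35, P(r = 3 | data) = 9/35, P(r = 4 | data) = 8/35, P(r = 5 | data) = 1/7.
The predictive probability is P(purple next | data) = (1/6)(1/7) + (1/3)(8/35) + (1/2)(9/35) + (2/3)(8/35) + (5/6)(1/7) = 1/2.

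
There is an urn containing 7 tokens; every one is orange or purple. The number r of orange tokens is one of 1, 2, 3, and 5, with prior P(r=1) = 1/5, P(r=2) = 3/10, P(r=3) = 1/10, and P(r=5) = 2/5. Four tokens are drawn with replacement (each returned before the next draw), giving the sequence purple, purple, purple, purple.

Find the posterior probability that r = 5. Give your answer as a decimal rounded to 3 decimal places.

0.013

The likelihood of the observed sequence under each hypothesis: P(data | r = 1) = (6/7)(6/7)(6/7)(6/7) = 0.53978; P(data | r = 2) = (5/7)(5/7)(5/7)(5/7) = 0.26031; P(data | r = 3) = (4/7)(4/7)(4/7)(4/7) = 0.10662; P(data | r = 5) = (2/7)(2/7)(2/7)(2/7) = 0.0066639.
The prior-weighted likelihoods are 1/5 · 0.53978 = 0.10796, 3/10 · 0.26031 = 0.078092, 1/10 · 0.10662 = 0.010662, 2/5 · 0.0066639 = 0.0026656; summing to 0.19938.
Hence P(r = 5 | data) = (0.0026656) / (0.19938) = 0.01337.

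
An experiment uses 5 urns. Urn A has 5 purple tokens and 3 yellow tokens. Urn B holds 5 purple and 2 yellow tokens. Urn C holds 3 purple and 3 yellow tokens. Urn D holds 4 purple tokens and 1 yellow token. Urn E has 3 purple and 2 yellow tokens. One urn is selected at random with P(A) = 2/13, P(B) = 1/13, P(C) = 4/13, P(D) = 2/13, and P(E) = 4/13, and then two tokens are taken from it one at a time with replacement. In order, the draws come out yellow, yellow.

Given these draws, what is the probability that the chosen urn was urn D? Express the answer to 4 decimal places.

0.0384

Under each hypothesis, the probability of the observed sequence is: P(data | urn A) = (3/8)(3/8) = 0.14062; P(data | urn B) = (2/7)(2/7) = 0.081633; P(data | urn C) = (3/6)(3/6) = 0.25; P(data | urn D) = (1/5)(1/5) = 0.04; P(data | urn E) = (2/5)(2/5) = 0.16.
Weighting by the prior gives 2/13 · 0.14062 = 0.021635, 1/13 · 0.081633 = 0.0062794, 4/13 · 0.25 = 0.076923, 2/13 · 0.04 = 0.0061538, 4/13 · 0.16 = 0.049231; these sum to 0.16022.
By Bayes' rule, P(urn D | data) = (0.0061538) / (0.16022) = 0.038408.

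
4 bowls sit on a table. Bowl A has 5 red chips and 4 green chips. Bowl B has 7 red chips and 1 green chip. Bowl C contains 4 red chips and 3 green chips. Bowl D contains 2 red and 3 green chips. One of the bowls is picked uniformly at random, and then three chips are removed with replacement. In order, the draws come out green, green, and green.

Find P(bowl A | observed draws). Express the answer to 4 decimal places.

0.2283

The likelihood of the observed sequence under each hypothesis: P(data | bowl A) = (4/9)(4/9)(4/9) = 0.087791; P(data | bowl B) = (1/8)(1/8)(1/8) = 0.0019531; P(data | bowl C) = (3/7)(3/7)(3/7) = 0.078717; P(data | bowl D) = (3/5)(3/5)(3/5) = 0.216.
Multiplying each by its prior: 1/4 · 0.087791 = 0.021948, 1/4 · 0.0019531 = 0.00048828, 1/4 · 0.078717 = 0.019679, 1/4 · 0.216 = 0.054; summing to 0.096115.
By Bayes' rule, P(bowl A | data) = (0.021948) / (0.096115) = 0.22835.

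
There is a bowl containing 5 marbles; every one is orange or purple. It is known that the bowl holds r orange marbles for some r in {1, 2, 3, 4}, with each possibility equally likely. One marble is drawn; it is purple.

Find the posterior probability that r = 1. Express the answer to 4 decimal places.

0.4000

For each hypothesis, P(data | H) works out to: P(data | r = 1) = (4/5) = 4/5; P(data | r = 2) = (3/5) = 3/5; P(data | r = 3) = (2/5) = 2/5; P(data | r = 4) = (1/5) = 1/5.
Weighting by the prior gives 1/4 · 4/5 = 1/5, 1/4 · 3/5 = 3/20, 1/4 · 2/5 = 1/10, 1/4 · 1/5 = 1/20; these sum to 1/2.
By Bayes' rule, P(r = 1 | data) = (1/5) / (1/2) = 2/5.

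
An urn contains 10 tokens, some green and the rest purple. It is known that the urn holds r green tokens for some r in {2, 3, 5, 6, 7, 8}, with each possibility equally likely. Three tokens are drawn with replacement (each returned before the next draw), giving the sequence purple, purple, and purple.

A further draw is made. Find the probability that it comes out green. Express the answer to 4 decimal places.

0.3072

For each hypothesis, P(data | H) works out to: P(data | r = 2) = (8/10)(8/10)(8/10) = 0.512; P(data | r = 3) = (7/10)(7/10)(7/10) = 0.343; P(data | r = 5) = (5/10)(5/10)(5/10) = 0.125; P(data | r = 6) = (4/10)(4/10)(4/10) = 0.064; P(data | r = 7) = (3/10)(3/10)(3/10) = 0.027; P(data | r = 8) = (2/10)(2/10)(2/10) = 0.008.
Weighting by the prior gives 1/6 · 0.512 = 0.085333, 1/6 · 0.343 = 0.057167, 1/6 · 0.125 = 0.020833, 1/6 · 0.064 = 0.010667, 1/6 · 0.027 = 0.0045, 1/6 · 0.008 = 0.0013333; with total 0.17983.
Dividing through by the total gives posterior P(r = 2 | data) = 0.47451, P(r = 3 | data) = 0.31789, P(r = 5 | data) = 0.11585, P(r = 6 | data) = 0.059314, P(r = 7 | data) = 0.025023, P(r = 8 | data) = 0.0074143.
Averaging over the posterior, P(green next | data) = (1/5)(0.47451) + (3/10)(0.31789) + (1/2)(0.11585) + (3/5)(0.059314) + (7/10)(0.025023) + (4/5)(0.0074143) = 0.30723.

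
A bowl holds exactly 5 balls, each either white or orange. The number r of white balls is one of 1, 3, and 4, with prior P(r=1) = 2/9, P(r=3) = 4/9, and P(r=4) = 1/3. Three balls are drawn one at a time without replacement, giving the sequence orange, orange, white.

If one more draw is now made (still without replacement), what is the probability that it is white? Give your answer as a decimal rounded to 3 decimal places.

For each hypothesis, P(data | H) works out to: P(data | r = 1) = (4/5)(3/4)(1/3) = 1/5; P(data | r = 3) = (2/5)(1/4)(3/3) = 1/10; P(data | r = 4) = (1/5)(0/4) = 0.
Weighting by the prior gives 2/9 · 1/5 = 2/45, 4/9 · 1/10 = 2/45, 1/3 · 0 = 0; with total 4/45.
Dividing through by the total gives posterior P(r = 1 | data) = 1/2, P(r = 3 | data) = 1/2, P(r = 4 | data) = 0.
So P(white next | data) = Σ P(white next | H) P(H | data) = (0)(1/2) + (1)(1/2) = 1/2.

0.500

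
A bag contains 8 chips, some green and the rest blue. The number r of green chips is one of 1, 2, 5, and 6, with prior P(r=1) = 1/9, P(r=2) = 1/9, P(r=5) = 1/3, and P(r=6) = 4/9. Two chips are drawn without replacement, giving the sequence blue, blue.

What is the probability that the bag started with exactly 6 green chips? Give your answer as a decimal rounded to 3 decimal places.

Compute the likelihood of the observed sequence for each case: P(data | r = 1) = (7/8)(6/7) = 3/4; P(data | r = 2) = (6/8)(5/7) = 15/28; P(data | r = 5) = (3/8)(2/7) = 3/28; P(data | r = 6) = (2/8)(1/7) = 1/28.
The prior-weighted likelihoods are 1/9 · 3/4 = 1/12, 1/9 · 15/28 = 5/84, 1/3 · 3/28 = 1/28, 4/9 · 1/28 = 1/63; these sum to 7/36.
By Bayes' rule, P(r = 6 | data) = (1/63) / (7/36) = 4/49.

0.082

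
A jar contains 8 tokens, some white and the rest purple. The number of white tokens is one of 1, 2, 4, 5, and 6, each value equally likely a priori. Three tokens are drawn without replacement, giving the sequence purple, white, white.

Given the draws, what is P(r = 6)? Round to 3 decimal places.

0.333

For each hypothesis, P(data | H) works out to: P(data | r = 1) = (7/8)(1/7)(0/6) = 0; P(data | r = 2) = (6/8)(2/7)(1/6) = 1/28; P(data | r = 4) = (4/8)(4/7)(3/6) = 1/7; P(data | r = 5) = (3/8)(5/7)(4/6) = 5/28; P(data | r = 6) = (2/8)(6/7)(5/6) = 5/28.
Multiplying each by its prior: 1/5 · 0 = 0, 1/5 · 1/28 = 1/140, 1/5 · 1/7 = 1/35, 1/5 · 5/28 = 1/28, 1/5 · 5/28 = 1/28; these sum to 3/28.
By Bayes' rule, P(r = 6 | data) = (1/28) / (3/28) = 1/3.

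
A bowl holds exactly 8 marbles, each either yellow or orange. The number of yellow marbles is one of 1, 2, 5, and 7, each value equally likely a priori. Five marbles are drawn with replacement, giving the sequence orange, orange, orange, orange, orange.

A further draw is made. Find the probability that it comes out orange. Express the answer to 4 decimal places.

Under each hypothesis, the probability of the observed sequence is: P(data | r = 1) = (7/8)(7/8)(7/8)(7/8)(7/8) = 0.51291; P(data | r = 2) = (6/8)(6/8)(6/8)(6/8)(6/8) = 0.2373; P(data | r = 5) = (3/8)(3/8)(3/8)(3/8)(3/8) = 0.0074158; P(data | r = 7) = (1/8)(1/8)(1/8)(1/8)(1/8) = 3.0518e-05.
Weighting by the prior gives 1/4 · 0.51291 = 0.12823, 1/4 · 0.2373 = 0.059326, 1/4 · 0.0074158 = 0.0018539, 1/4 · 3.0518e-05 = 7.6294e-06; with total 0.18941.
Dividing through by the total gives posterior P(r = 1 | data) = 0.67696, P(r = 2 | data) = 0.31321, P(r = 5 | data) = 0.0097877, P(r = 7 | data) = 4.0279e-05.
Averaging over the posterior, P(orange next | data) = (7/8)(0.67696) + (3/4)(0.31321) + (3/8)(0.0097877) + (1/8)(4.0279e-05) = 0.83093.

0.8309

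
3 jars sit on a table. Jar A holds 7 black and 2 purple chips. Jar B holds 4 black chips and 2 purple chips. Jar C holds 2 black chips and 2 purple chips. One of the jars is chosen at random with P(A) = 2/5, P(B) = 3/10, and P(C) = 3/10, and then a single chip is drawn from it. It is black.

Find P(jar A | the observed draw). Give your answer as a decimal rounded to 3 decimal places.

The likelihood of this draw under each hypothesis: P(data | jar A) = (7/9) = 7/9; P(data | jar B) = (4/6) = 2/3; P(data | jar C) = (2/4) = 1/2.
Weighting by the prior gives 2/5 · 7/9 = 14/45, 3/10 · 2/3 = 1/5, 3/10 · 1/2 = 3/20; with total 119/180.
So P(jar A | data) = (14/45) / (119/180) = 8/17.

0.471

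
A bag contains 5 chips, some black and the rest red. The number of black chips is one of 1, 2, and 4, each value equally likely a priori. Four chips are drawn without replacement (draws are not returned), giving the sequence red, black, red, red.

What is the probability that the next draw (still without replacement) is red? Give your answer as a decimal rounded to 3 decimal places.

0.667

Compute the likelihood of the observed sequence for each case: P(data | r = 1) = (4/5)(1/4)(3/3)(2/2) = 1/5; P(data | r = 2) = (3/5)(2/4)(2/3)(1/2) = 1/10; P(data | r = 4) = (1/5)(4/4)(0/3) = 0.
Multiplying each by its prior: 1/3 · 1/5 = 1/15, 1/3 · 1/10 = 1/30, 1/3 · 0 = 0; these sum to 1/10.
The posterior is then P(r = 1 | data) = 2/3, P(r = 2 | data) = 1/3, P(r = 4 | data) = 0.
Averaging over the posterior, P(red next | data) = (1)(2/3) + (0)(1/3) = 2/3.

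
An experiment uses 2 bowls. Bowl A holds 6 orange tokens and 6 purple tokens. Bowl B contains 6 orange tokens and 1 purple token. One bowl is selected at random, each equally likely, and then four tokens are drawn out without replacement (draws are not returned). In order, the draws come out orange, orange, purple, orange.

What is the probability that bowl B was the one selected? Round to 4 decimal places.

0.7021

Compute the likelihood of the observed sequence for each case: P(data | bowl A) = (6/12)(5/11)(6/10)(4/9) = 2/33; P(data | bowl B) = (6/7)(5/6)(1/5)(4/4) = 1/7.
The prior-weighted likelihoods are 1/2 · 2/33 = 1/33, 1/2 · 1/7 = 1/14; these sum to 47/462.
By Bayes' rule, P(bowl B | data) = (1/14) / (47/462) = 33/47.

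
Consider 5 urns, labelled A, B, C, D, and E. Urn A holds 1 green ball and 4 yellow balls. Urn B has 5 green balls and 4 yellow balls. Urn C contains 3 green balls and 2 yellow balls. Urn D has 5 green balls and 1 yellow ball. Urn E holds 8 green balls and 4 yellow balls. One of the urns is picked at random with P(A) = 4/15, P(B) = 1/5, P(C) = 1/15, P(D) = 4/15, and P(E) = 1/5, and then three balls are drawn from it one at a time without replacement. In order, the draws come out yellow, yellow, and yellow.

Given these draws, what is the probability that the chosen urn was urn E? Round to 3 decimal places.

Compute the likelihood of the observed sequence for each case: P(data | urn A) = (4/5)(3/4)(2/3) = 0.4; P(data | urn B) = (4/9)(3/8)(2/7) = 0.047619; P(data | urn C) = (2/5)(1/4)(0/3) = 0; P(data | urn D) = (1/6)(0/5) = 0; P(data | urn E) = (4/12)(3/11)(2/10) = 0.018182.
Weighting by the prior gives 4/15 · 0.4 = 0.10667, 1/5 · 0.047619 = 0.0095238, 1/15 · 0 = 0, 4/15 · 0 = 0, 1/5 · 0.018182 = 0.0036364; with total 0.11983.
Hence P(urn E | data) = (0.0036364) / (0.11983) = 0.030347.

0.030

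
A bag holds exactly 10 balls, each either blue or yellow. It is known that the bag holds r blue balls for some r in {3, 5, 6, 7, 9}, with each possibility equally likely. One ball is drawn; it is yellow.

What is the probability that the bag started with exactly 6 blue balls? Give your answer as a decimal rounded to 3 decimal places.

0.200

The likelihood of this draw under each hypothesis: P(data | r = 3) = (7/10) = 7/10; P(data | r = 5) = (5/10) = 1/2; P(data | r = 6) = (4/10) = 2/5; P(data | r = 7) = (3/10) = 3/10; P(data | r = 9) = (1/10) = 1/10.
Weighting by the prior gives 1/5 · 7/10 = 7/50, 1/5 · 1/2 = 1/10, 1/5 · 2/5 = 2/25, 1/5 · 3/10 = 3/50, 1/5 · 1/10 = 1/50; these sum to 2/5.
So P(r = 6 | data) = (2/25) / (2/5) = 1/5.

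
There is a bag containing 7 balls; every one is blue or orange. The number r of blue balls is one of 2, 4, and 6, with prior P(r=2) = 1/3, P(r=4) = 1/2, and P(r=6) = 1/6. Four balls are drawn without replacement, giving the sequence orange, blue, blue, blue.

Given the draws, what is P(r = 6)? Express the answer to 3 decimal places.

0.357

Under each hypothesis, the probability of the observed sequence is: P(data | r = 2) = (5/7)(2/6)(1/5)(0/4) = 0; P(data | r = 4) = (3/7)(4/6)(3/5)(2/4) = 3/35; P(data | r = 6) = (1/7)(6/6)(5/5)(4/4) = 1/7.
The prior-weighted likelihoods are 1/3 · 0 = 0, 1/2 · 3/35 = 3/70, 1/6 · 1/7 = 1/42; these sum to 1/15.
By Bayes' rule, P(r = 6 | data) = (1/42) / (1/15) = 5/14.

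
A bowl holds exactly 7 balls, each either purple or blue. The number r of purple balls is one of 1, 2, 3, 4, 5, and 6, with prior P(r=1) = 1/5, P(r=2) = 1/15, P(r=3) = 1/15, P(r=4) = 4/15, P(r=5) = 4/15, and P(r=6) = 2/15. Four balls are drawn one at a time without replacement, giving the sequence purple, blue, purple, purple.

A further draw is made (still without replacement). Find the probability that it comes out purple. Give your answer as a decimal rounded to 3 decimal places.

For each hypothesis, P(data | H) works out to: P(data | r = 1) = (1/7)(6/6)(0/5) = 0; P(data | r = 2) = (2/7)(5/6)(1/5)(0/4) = 0; P(data | r = 3) = (3/7)(4/6)(2/5)(1/4) = 1/35; P(data | r = 4) = (4/7)(3/6)(3/5)(2/4) = 3/35; P(data | r = 5) = (5/7)(2/6)(4/5)(3/4) = 1/7; P(data | r = 6) = (6/7)(1/6)(5/5)(4/4) = 1/7.
Weighting by the prior gives 1/5 · 0 = 0, 1/15 · 0 = 0, 1/15 · 1/35 = 1/525, 4/15 · 3/35 = 4/175, 4/15 · 1/7 = 4/105, 2/15 · 1/7 = 2/105; summing to 43/525.
The posterior is then P(r = 1 | data) = 0, P(r = 2 | data) = 0, P(r = 3 | data) = 1/43, P(r = 4 | data) = 12/43, P(r = 5 | data) = 20/43, P(r = 6 | data) = 10/43.
So P(purple next | data) = Σ P(purple next | H) P(H | data) = (0)(1/43) + (1/3)(12/43) + (2/3)(20/43) + (1)(10/43) = 82/129.

0.636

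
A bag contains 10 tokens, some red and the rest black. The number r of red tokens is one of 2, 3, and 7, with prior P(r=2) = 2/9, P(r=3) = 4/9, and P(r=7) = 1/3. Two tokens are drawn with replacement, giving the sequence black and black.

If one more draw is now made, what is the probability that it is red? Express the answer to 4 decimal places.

Compute the likelihood of the observed sequence for each case: P(data | r = 2) = (8/10)(8/10) = 16/25; P(data | r = 3) = (7/10)(7/10) = 49/100; P(data | r = 7) = (3/10)(3/10) = 9/100.
Multiplying each by its prior: 2/9 · 16/25 = 32/225, 4/9 · 49/100 = 49/225, 1/3 · 9/100 = 3/100; summing to 39/100.
Dividing through by the total gives posterior P(r = 2 | data) = 0.36467, P(r = 3 | data) = 0.5584, P(r = 7 | data) = 0.076923.
So P(red next | data) = Σ P(red next | H) P(H | data) = (1/5)(0.36467) + (3/10)(0.5584) + (7/10)(0.076923) = 0.2943.

0.2943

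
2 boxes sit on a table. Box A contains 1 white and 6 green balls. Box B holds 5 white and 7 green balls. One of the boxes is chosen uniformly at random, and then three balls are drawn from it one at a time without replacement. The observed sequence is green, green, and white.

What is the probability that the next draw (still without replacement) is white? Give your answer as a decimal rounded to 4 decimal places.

0.2342

For each hypothesis, P(data | H) works out to: P(data | box A) = (6/7)(5/6)(1/5) = 1/7; P(data | box B) = (7/12)(6/11)(5/10) = 7/44.
Weighting by the prior gives 1/2 · 1/7 = 1/14, 1/2 · 7/44 = 7/88; these sum to 93/616.
Dividing through by the total gives posterior P(box A | data) = 44/93, P(box B | data) = 49/93.
So P(white next | data) = Σ P(white next | H) P(H | data) = (0)(44/93) + (4/9)(49/93) = 196/837.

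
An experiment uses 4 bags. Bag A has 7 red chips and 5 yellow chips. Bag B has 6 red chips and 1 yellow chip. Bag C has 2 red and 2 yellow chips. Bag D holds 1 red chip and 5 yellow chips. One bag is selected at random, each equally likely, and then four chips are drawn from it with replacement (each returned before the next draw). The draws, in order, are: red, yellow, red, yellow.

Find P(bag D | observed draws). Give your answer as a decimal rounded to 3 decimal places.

0.124

The likelihood of the observed sequence under each hypothesis: P(data | bag A) = (7/12)(5/12)(7/12)(5/12) = 0.059076; P(data | bag B) = (6/7)(1/7)(6/7)(1/7) = 0.014994; P(data | bag C) = (2/4)(2/4)(2/4)(2/4) = 0.0625; P(data | bag D) = (1/6)(5/6)(1/6)(5/6) = 0.01929.
Weighting by the prior gives 1/4 · 0.059076 = 0.014769, 1/4 · 0.014994 = 0.0037484, 1/4 · 0.0625 = 0.015625, 1/4 · 0.01929 = 0.0048225; these sum to 0.038965.
So P(bag D | data) = (0.0048225) / (0.038965) = 0.12377.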